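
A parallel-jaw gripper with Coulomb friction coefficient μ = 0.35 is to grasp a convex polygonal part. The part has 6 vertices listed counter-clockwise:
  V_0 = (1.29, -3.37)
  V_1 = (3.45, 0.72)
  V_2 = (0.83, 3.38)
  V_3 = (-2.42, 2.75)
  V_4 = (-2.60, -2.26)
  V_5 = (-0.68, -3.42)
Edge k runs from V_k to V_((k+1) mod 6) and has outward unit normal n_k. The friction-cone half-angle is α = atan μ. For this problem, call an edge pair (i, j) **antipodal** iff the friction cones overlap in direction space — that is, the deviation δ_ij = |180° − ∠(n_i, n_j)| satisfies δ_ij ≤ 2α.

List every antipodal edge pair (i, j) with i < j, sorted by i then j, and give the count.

α = atan 0.35 = 19.29°;  2α = 38.58°
n_0 = (+0.8843, -0.4670)
n_1 = (+0.7124, +0.7017)
n_2 = (-0.1903, +0.9817)
n_3 = (-0.9994, +0.0359)
n_4 = (-0.5171, -0.8559)
n_5 = (+0.0254, -0.9997)
  (0,1): δ = 107.59°  ·
  (0,2): δ = 51.19°  ·
  (0,3): δ = 25.78°  ✓
  (0,4): δ = 86.70°  ·
  (0,5): δ = 119.29°  ·
  (1,2): δ = 123.60°  ·
  (1,3): δ = 46.62°  ·
  (1,4): δ = 14.30°  ✓
  (1,5): δ = 46.89°  ·
  (2,3): δ = 103.03°  ·
  (2,4): δ = 42.11°  ·
  (2,5): δ = 9.52°  ✓
  (3,4): δ = 119.08°  ·
  (3,5): δ = 86.49°  ·
  (4,5): δ = 147.41°  ·
antipodal pairs: 3

count = 3; pairs: (0,3), (1,4), (2,5)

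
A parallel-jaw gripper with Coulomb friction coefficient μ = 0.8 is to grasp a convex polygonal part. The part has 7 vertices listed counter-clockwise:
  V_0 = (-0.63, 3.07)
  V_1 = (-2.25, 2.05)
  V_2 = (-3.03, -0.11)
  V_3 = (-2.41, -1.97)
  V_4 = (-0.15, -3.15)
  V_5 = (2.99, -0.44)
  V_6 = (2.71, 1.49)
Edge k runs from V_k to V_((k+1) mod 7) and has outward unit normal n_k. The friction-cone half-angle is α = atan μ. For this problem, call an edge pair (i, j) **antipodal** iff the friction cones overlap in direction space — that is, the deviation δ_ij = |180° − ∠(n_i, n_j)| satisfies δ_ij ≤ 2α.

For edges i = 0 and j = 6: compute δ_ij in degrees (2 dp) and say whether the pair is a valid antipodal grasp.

δ = 122.49°, invalid

α = atan 0.8 = 38.66°;  2α = 77.32°
edge 0: e_0 = (-1.62, -1.02);  n_0 = (-0.5328, +0.8462)
edge 6: e_6 = (-3.34, +1.58);  n_6 = (+0.4276, +0.9040)
∠(n_0, n_6) = 57.51°
δ = |180° − 57.51°| = 122.49°
122.49° > 2α = 77.32°  →  invalid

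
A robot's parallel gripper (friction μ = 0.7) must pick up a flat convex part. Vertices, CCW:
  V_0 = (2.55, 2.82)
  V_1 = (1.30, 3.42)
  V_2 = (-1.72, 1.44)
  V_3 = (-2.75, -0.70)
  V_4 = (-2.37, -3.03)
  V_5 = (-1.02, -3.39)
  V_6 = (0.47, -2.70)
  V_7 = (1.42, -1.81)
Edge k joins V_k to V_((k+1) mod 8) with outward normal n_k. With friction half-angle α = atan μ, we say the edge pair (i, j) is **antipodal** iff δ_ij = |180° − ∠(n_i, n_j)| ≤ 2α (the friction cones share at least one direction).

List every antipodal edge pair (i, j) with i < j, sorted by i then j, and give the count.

α = atan 0.7 = 34.99°;  2α = 69.98°
n_0 = (+0.4327, +0.9015)
n_1 = (-0.5483, +0.8363)
n_2 = (-0.9011, +0.4337)
n_3 = (-0.9870, -0.1610)
n_4 = (-0.2577, -0.9662)
n_5 = (+0.4202, -0.9074)
n_6 = (+0.6837, -0.7298)
n_7 = (+0.9715, -0.2371)
  (0,1): δ = 121.11°  ·
  (0,2): δ = 90.06°  ·
  (0,3): δ = 55.10°  ✓
  (0,4): δ = 10.71°  ✓
  (0,5): δ = 50.49°  ✓
  (0,6): δ = 68.77°  ✓
  (0,7): δ = 101.93°  ·
  (1,2): δ = 148.95°  ·
  (1,3): δ = 113.99°  ·
  (1,4): δ = 48.18°  ✓
  (1,5): δ = 8.40°  ✓
  (1,6): δ = 9.88°  ✓
  (1,7): δ = 43.03°  ✓
  (2,3): δ = 145.04°  ·
  (2,4): δ = 79.23°  ·
  (2,5): δ = 39.45°  ✓
  (2,6): δ = 21.17°  ✓
  (2,7): δ = 11.99°  ✓
  (3,4): δ = 114.19°  ·
  (3,5): δ = 74.41°  ·
  (3,6): δ = 56.13°  ✓
  (3,7): δ = 22.98°  ✓
  (4,5): δ = 140.22°  ·
  (4,6): δ = 121.94°  ·
  (4,7): δ = 88.78°  ·
  (5,6): δ = 161.72°  ·
  (5,7): δ = 128.56°  ·
  (6,7): δ = 146.85°  ·
antipodal pairs: 13

count = 13; pairs: (0,3), (0,4), (0,5), (0,6), (1,4), (1,5), (1,6), (1,7), (2,5), (2,6), (2,7), (3,6), (3,7)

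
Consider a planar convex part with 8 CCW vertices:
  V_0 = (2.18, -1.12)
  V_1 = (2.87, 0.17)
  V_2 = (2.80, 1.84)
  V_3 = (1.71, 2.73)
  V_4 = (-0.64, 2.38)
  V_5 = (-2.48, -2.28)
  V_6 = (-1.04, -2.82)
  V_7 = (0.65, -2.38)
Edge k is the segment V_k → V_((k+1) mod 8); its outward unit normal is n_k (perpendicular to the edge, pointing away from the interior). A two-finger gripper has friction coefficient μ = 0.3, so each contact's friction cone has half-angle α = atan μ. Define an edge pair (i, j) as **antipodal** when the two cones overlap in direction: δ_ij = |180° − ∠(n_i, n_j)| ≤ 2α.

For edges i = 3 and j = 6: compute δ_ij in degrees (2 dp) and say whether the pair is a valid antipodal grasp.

δ = 6.12°, valid

α = atan 0.3 = 16.70°;  2α = 33.40°
edge 3: e_3 = (-2.35, -0.35);  n_3 = (-0.1473, +0.9891)
edge 6: e_6 = (+1.69, +0.44);  n_6 = (+0.2520, -0.9677)
∠(n_3, n_6) = 173.88°
δ = |180° − 173.88°| = 6.12°
6.12° ≤ 2α = 33.40°  →  valid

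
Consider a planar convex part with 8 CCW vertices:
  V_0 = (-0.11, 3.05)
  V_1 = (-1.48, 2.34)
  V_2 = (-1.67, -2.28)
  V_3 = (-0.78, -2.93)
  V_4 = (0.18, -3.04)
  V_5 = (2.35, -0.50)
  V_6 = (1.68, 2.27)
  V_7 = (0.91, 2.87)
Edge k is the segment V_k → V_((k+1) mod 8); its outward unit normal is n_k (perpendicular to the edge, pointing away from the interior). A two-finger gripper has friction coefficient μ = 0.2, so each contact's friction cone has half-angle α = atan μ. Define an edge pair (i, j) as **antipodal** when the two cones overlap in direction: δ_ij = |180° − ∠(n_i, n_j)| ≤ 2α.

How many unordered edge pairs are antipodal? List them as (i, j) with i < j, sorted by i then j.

count = 4; pairs: (0,4), (1,5), (2,6), (3,7)

α = atan 0.2 = 11.31°;  2α = 22.62°
n_0 = (-0.4601, +0.8879)
n_1 = (-0.9992, +0.0411)
n_2 = (-0.5898, -0.8076)
n_3 = (-0.1138, -0.9935)
n_4 = (+0.7603, -0.6496)
n_5 = (+0.9720, +0.2351)
n_6 = (+0.6146, +0.7888)
n_7 = (+0.1738, +0.9848)
  (0,1): δ = 119.75°  ·
  (0,2): δ = 63.54°  ·
  (0,3): δ = 33.93°  ·
  (0,4): δ = 22.10°  ✓
  (0,5): δ = 76.20°  ·
  (0,6): δ = 114.68°  ·
  (0,7): δ = 142.60°  ·
  (1,2): δ = 123.79°  ·
  (1,3): δ = 94.18°  ·
  (1,4): δ = 38.15°  ·
  (1,5): δ = 15.95°  ✓
  (1,6): δ = 54.43°  ·
  (1,7): δ = 82.35°  ·
  (2,3): δ = 150.39°  ·
  (2,4): δ = 94.37°  ·
  (2,5): δ = 40.26°  ·
  (2,6): δ = 1.78°  ✓
  (2,7): δ = 26.13°  ·
  (3,4): δ = 123.97°  ·
  (3,5): δ = 69.87°  ·
  (3,6): δ = 31.39°  ·
  (3,7): δ = 3.47°  ✓
  (4,5): δ = 125.89°  ·
  (4,6): δ = 87.42°  ·
  (4,7): δ = 59.50°  ·
  (5,6): δ = 141.52°  ·
  (5,7): δ = 113.61°  ·
  (6,7): δ = 152.08°  ·
antipodal pairs: 4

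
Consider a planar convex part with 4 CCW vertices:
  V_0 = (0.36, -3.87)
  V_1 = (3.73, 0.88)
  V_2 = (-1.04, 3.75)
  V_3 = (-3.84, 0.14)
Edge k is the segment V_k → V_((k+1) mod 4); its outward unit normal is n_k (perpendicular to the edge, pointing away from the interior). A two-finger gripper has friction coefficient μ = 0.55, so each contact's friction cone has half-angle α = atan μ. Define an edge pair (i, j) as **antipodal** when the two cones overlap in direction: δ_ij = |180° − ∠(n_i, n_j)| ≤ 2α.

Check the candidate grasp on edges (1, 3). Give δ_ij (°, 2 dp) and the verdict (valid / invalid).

α = atan 0.55 = 28.81°;  2α = 57.62°
edge 1: e_1 = (-4.77, +2.87);  n_1 = (+0.5156, +0.8569)
edge 3: e_3 = (+4.20, -4.01);  n_3 = (-0.6906, -0.7233)
∠(n_1, n_3) = 167.36°
δ = |180° − 167.36°| = 12.64°
12.64° ≤ 2α = 57.62°  →  valid

δ = 12.64°, valid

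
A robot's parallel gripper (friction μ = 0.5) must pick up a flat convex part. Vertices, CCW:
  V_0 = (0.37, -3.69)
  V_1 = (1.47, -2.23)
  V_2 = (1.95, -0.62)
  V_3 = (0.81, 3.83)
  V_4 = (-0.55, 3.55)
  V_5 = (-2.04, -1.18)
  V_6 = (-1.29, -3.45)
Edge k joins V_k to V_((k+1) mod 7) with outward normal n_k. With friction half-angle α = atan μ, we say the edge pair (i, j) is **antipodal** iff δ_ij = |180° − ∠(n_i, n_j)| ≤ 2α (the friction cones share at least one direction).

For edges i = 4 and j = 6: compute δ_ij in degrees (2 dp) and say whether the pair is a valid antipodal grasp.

α = atan 0.5 = 26.57°;  2α = 53.13°
edge 4: e_4 = (-1.49, -4.73);  n_4 = (-0.9538, +0.3005)
edge 6: e_6 = (+1.66, -0.24);  n_6 = (-0.1431, -0.9897)
∠(n_4, n_6) = 99.26°
δ = |180° − 99.26°| = 80.74°
80.74° > 2α = 53.13°  →  invalid

δ = 80.74°, invalid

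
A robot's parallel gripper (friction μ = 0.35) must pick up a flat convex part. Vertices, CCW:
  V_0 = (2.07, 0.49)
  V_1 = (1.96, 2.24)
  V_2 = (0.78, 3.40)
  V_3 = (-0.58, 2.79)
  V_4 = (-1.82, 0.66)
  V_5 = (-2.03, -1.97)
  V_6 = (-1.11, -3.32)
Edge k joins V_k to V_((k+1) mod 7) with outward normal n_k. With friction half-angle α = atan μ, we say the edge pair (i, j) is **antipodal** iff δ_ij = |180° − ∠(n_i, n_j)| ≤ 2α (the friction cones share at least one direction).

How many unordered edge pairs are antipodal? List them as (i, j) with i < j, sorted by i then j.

α = atan 0.35 = 19.29°;  2α = 38.58°
n_0 = (+0.9980, +0.0627)
n_1 = (+0.7010, +0.7131)
n_2 = (-0.4092, +0.9124)
n_3 = (-0.8642, +0.5031)
n_4 = (-0.9968, +0.0796)
n_5 = (-0.8264, -0.5631)
n_6 = (+0.7677, -0.6408)
  (0,1): δ = 138.11°  ·
  (0,2): δ = 69.44°  ·
  (0,3): δ = 33.80°  ✓
  (0,4): δ = 8.16°  ✓
  (0,5): δ = 30.68°  ✓
  (0,6): δ = 136.55°  ·
  (1,2): δ = 111.33°  ·
  (1,3): δ = 75.70°  ·
  (1,4): δ = 50.05°  ·
  (1,5): δ = 11.22°  ✓
  (1,6): δ = 94.66°  ·
  (2,3): δ = 144.36°  ·
  (2,4): δ = 118.72°  ·
  (2,5): δ = 79.88°  ·
  (2,6): δ = 25.99°  ✓
  (3,4): δ = 154.36°  ·
  (3,5): δ = 115.52°  ·
  (3,6): δ = 9.64°  ✓
  (4,5): δ = 141.16°  ·
  (4,6): δ = 35.28°  ✓
  (5,6): δ = 74.12°  ·
antipodal pairs: 7

count = 7; pairs: (0,3), (0,4), (0,5), (1,5), (2,6), (3,6), (4,6)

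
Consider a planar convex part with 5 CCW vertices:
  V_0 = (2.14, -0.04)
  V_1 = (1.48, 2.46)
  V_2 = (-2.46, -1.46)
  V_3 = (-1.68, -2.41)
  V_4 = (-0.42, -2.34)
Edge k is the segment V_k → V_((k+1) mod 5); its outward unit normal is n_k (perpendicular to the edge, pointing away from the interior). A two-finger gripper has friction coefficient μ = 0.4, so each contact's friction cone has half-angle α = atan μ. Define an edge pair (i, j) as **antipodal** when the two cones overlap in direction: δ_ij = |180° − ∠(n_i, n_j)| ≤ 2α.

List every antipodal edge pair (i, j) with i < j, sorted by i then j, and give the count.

count = 3; pairs: (0,2), (1,3), (1,4)

α = atan 0.4 = 21.80°;  2α = 43.60°
n_0 = (+0.9669, +0.2553)
n_1 = (-0.7053, +0.7089)
n_2 = (-0.7729, -0.6346)
n_3 = (+0.0555, -0.9985)
n_4 = (+0.6683, -0.7439)
  (0,1): δ = 59.93°  ·
  (0,2): δ = 24.60°  ✓
  (0,3): δ = 78.39°  ·
  (0,4): δ = 117.15°  ·
  (1,2): δ = 95.47°  ·
  (1,3): δ = 41.67°  ✓
  (1,4): δ = 2.92°  ✓
  (2,3): δ = 126.21°  ·
  (2,4): δ = 87.45°  ·
  (3,4): δ = 141.24°  ·
antipodal pairs: 3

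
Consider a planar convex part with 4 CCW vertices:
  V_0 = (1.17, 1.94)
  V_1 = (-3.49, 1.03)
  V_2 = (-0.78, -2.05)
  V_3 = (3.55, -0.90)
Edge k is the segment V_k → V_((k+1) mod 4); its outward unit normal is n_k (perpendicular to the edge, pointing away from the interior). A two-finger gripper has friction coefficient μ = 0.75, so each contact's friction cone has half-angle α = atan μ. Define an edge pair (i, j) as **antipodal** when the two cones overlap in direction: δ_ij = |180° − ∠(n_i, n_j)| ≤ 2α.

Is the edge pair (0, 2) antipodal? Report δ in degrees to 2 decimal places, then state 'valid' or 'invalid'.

α = atan 0.75 = 36.87°;  2α = 73.74°
edge 0: e_0 = (-4.66, -0.91);  n_0 = (-0.1917, +0.9815)
edge 2: e_2 = (+4.33, +1.15);  n_2 = (+0.2567, -0.9665)
∠(n_0, n_2) = 176.18°
δ = |180° − 176.18°| = 3.82°
3.82° ≤ 2α = 73.74°  →  valid

δ = 3.82°, valid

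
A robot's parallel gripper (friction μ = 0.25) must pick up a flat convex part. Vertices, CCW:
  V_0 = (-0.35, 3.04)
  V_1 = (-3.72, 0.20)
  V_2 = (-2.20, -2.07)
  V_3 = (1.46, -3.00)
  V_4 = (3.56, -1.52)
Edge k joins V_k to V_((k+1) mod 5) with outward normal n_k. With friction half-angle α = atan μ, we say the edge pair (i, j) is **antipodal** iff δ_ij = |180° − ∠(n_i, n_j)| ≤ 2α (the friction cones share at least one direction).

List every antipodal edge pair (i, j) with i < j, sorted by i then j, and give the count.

count = 2; pairs: (0,3), (1,4)

α = atan 0.25 = 14.04°;  2α = 28.07°
n_0 = (-0.6444, +0.7647)
n_1 = (-0.8309, -0.5564)
n_2 = (-0.2463, -0.9692)
n_3 = (+0.5761, -0.8174)
n_4 = (+0.7591, +0.6509)
  (0,1): δ = 96.32°  ·
  (0,2): δ = 54.38°  ·
  (0,3): δ = 4.95°  ✓
  (0,4): δ = 90.49°  ·
  (1,2): δ = 138.06°  ·
  (1,3): δ = 88.63°  ·
  (1,4): δ = 6.81°  ✓
  (2,3): δ = 130.57°  ·
  (2,4): δ = 35.13°  ·
  (3,4): δ = 84.56°  ·
antipodal pairs: 2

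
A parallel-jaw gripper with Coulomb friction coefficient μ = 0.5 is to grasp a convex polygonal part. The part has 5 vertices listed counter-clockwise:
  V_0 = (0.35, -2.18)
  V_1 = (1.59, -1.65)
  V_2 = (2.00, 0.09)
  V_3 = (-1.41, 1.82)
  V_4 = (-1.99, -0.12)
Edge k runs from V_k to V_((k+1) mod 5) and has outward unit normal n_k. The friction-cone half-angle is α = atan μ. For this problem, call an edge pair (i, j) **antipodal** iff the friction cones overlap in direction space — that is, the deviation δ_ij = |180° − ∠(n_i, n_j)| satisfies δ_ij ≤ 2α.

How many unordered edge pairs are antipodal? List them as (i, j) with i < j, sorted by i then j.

count = 4; pairs: (0,2), (0,3), (1,3), (2,4)

α = atan 0.5 = 26.57°;  2α = 53.13°
n_0 = (+0.3930, -0.9195)
n_1 = (+0.9733, -0.2294)
n_2 = (+0.4524, +0.8918)
n_3 = (-0.9581, +0.2864)
n_4 = (-0.6608, -0.7506)
  (0,1): δ = 126.40°  ·
  (0,2): δ = 50.04°  ✓
  (0,3): δ = 50.21°  ✓
  (0,4): δ = 115.50°  ·
  (1,2): δ = 103.64°  ·
  (1,3): δ = 3.39°  ✓
  (1,4): δ = 61.90°  ·
  (2,3): δ = 79.74°  ·
  (2,4): δ = 14.46°  ✓
  (3,4): δ = 114.71°  ·
antipodal pairs: 4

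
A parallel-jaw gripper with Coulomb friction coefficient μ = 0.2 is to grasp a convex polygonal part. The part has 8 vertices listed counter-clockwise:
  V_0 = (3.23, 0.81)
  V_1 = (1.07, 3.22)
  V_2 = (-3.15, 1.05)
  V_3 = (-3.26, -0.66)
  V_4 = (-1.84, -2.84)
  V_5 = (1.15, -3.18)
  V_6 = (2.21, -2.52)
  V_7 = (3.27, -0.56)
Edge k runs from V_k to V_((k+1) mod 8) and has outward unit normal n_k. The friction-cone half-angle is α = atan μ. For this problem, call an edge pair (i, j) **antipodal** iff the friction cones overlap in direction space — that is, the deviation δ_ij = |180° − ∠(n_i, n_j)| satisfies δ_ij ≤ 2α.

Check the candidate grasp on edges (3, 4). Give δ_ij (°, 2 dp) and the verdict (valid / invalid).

δ = 129.57°, invalid

α = atan 0.2 = 11.31°;  2α = 22.62°
edge 3: e_3 = (+1.42, -2.18);  n_3 = (-0.8379, -0.5458)
edge 4: e_4 = (+2.99, -0.34);  n_4 = (-0.1130, -0.9936)
∠(n_3, n_4) = 50.43°
δ = |180° − 50.43°| = 129.57°
129.57° > 2α = 22.62°  →  invalid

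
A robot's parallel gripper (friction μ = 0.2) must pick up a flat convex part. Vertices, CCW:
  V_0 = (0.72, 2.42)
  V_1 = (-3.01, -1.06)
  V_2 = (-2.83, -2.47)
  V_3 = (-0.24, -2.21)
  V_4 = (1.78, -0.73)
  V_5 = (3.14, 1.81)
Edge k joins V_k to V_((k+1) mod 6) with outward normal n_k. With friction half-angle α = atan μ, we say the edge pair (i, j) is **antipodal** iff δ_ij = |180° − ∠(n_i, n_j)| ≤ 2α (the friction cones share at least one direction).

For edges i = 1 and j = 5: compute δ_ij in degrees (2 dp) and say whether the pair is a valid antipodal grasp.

α = atan 0.2 = 11.31°;  2α = 22.62°
edge 1: e_1 = (+0.18, -1.41);  n_1 = (-0.9919, -0.1266)
edge 5: e_5 = (-2.42, +0.61);  n_5 = (+0.2444, +0.9697)
∠(n_1, n_5) = 111.42°
δ = |180° − 111.42°| = 68.58°
68.58° > 2α = 22.62°  →  invalid

δ = 68.58°, invalid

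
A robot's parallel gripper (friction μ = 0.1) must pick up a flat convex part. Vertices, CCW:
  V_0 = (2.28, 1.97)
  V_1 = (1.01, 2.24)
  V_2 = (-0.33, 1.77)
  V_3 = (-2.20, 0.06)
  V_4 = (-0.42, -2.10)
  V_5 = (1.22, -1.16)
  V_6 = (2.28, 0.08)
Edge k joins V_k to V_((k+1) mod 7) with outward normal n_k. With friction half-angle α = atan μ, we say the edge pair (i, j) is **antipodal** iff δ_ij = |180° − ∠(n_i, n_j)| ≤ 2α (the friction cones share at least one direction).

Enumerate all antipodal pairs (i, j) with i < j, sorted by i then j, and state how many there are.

count = 2; pairs: (1,4), (2,5)

α = atan 0.1 = 5.71°;  2α = 11.42°
n_0 = (+0.2080, +0.9781)
n_1 = (-0.3310, +0.9436)
n_2 = (-0.6748, +0.7380)
n_3 = (-0.7717, -0.6360)
n_4 = (+0.4973, -0.8676)
n_5 = (+0.7601, -0.6498)
n_6 = (+1.0000, -0.0000)
  (0,1): δ = 148.67°  ·
  (0,2): δ = 125.56°  ·
  (0,3): δ = 38.51°  ·
  (0,4): δ = 41.82°  ·
  (0,5): δ = 61.48°  ·
  (0,6): δ = 102.00°  ·
  (1,2): δ = 156.89°  ·
  (1,3): δ = 69.84°  ·
  (1,4): δ = 10.49°  ✓
  (1,5): δ = 30.15°  ·
  (1,6): δ = 70.67°  ·
  (2,3): δ = 92.95°  ·
  (2,4): δ = 12.62°  ·
  (2,5): δ = 7.03°  ✓
  (2,6): δ = 47.56°  ·
  (3,4): δ = 99.67°  ·
  (3,5): δ = 80.02°  ·
  (3,6): δ = 39.49°  ·
  (4,5): δ = 160.35°  ·
  (4,6): δ = 119.82°  ·
  (5,6): δ = 139.47°  ·
antipodal pairs: 2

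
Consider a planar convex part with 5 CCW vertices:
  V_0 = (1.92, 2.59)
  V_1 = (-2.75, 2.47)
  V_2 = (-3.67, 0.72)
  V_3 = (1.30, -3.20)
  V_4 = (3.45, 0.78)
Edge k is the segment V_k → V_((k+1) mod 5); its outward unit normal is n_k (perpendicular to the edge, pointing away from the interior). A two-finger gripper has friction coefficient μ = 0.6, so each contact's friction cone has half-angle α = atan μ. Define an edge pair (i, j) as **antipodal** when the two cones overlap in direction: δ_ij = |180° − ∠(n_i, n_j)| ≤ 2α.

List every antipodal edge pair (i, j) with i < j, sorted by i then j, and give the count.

α = atan 0.6 = 30.96°;  2α = 61.93°
n_0 = (-0.0257, +0.9997)
n_1 = (-0.8851, +0.4653)
n_2 = (-0.6193, -0.7852)
n_3 = (+0.8798, -0.4753)
n_4 = (+0.7637, +0.6456)
  (0,1): δ = 119.20°  ·
  (0,2): δ = 39.74°  ✓
  (0,3): δ = 60.15°  ✓
  (0,4): δ = 128.74°  ·
  (1,2): δ = 100.53°  ·
  (1,3): δ = 0.65°  ✓
  (1,4): δ = 67.94°  ·
  (2,3): δ = 80.11°  ·
  (2,4): δ = 11.53°  ✓
  (3,4): δ = 111.41°  ·
antipodal pairs: 4

count = 4; pairs: (0,2), (0,3), (1,3), (2,4)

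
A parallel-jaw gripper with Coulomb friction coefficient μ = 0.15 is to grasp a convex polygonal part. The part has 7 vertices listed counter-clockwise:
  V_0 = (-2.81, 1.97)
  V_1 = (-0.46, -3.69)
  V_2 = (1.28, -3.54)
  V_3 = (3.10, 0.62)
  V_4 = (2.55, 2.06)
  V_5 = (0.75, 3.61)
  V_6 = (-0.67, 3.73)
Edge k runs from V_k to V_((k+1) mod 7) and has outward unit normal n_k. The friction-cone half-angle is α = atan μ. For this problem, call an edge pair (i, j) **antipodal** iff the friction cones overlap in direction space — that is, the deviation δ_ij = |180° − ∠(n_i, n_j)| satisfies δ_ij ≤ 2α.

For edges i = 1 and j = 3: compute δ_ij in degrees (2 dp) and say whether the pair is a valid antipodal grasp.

δ = 74.02°, invalid

α = atan 0.15 = 8.53°;  2α = 17.06°
edge 1: e_1 = (+1.74, +0.15);  n_1 = (+0.0859, -0.9963)
edge 3: e_3 = (-0.55, +1.44);  n_3 = (+0.9342, +0.3568)
∠(n_1, n_3) = 105.98°
δ = |180° − 105.98°| = 74.02°
74.02° > 2α = 17.06°  →  invalid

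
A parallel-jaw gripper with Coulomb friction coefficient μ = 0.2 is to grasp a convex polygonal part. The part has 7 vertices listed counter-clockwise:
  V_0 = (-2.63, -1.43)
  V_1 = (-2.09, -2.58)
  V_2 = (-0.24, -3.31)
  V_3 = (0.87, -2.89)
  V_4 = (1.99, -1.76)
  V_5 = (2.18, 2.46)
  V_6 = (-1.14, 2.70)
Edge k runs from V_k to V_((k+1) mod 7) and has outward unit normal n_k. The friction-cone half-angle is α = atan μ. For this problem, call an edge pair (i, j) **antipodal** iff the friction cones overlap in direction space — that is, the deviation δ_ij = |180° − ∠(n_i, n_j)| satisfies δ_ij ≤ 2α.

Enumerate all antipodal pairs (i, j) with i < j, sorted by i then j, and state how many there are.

α = atan 0.2 = 11.31°;  2α = 22.62°
n_0 = (-0.9052, -0.4250)
n_1 = (-0.3671, -0.9302)
n_2 = (+0.3539, -0.9353)
n_3 = (+0.7102, -0.7040)
n_4 = (+0.9990, -0.0450)
n_5 = (+0.0721, +0.9974)
n_6 = (-0.9407, +0.3394)
  (0,1): δ = 136.69°  ·
  (0,2): δ = 94.43°  ·
  (0,3): δ = 69.90°  ·
  (0,4): δ = 27.73°  ·
  (0,5): δ = 60.71°  ·
  (0,6): δ = 135.01°  ·
  (1,2): δ = 137.74°  ·
  (1,3): δ = 113.21°  ·
  (1,4): δ = 71.04°  ·
  (1,5): δ = 17.40°  ✓
  (1,6): δ = 91.70°  ·
  (2,3): δ = 155.47°  ·
  (2,4): δ = 113.30°  ·
  (2,5): δ = 24.86°  ·
  (2,6): δ = 49.44°  ·
  (3,4): δ = 137.83°  ·
  (3,5): δ = 49.39°  ·
  (3,6): δ = 24.91°  ·
  (4,5): δ = 91.56°  ·
  (4,6): δ = 17.26°  ✓
  (5,6): δ = 105.70°  ·
antipodal pairs: 2

count = 2; pairs: (1,5), (4,6)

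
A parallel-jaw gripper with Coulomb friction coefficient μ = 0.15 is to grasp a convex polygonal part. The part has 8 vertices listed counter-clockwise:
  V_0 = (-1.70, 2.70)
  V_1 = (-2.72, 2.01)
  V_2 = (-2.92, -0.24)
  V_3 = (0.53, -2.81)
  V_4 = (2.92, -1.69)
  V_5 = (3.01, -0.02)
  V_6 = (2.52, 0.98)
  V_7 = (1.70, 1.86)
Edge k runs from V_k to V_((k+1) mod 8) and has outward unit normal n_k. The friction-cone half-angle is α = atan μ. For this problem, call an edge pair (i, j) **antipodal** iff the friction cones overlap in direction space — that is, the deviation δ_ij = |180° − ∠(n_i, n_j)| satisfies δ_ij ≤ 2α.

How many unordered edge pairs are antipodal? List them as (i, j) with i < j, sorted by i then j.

α = atan 0.15 = 8.53°;  2α = 17.06°
n_0 = (-0.5603, +0.8283)
n_1 = (-0.9961, +0.0885)
n_2 = (-0.5974, -0.8019)
n_3 = (+0.4243, -0.9055)
n_4 = (+0.9986, -0.0538)
n_5 = (+0.8980, +0.4400)
n_6 = (+0.7316, +0.6817)
n_7 = (+0.2398, +0.9708)
  (0,1): δ = 129.16°  ·
  (0,2): δ = 70.76°  ·
  (0,3): δ = 8.97°  ✓
  (0,4): δ = 52.84°  ·
  (0,5): δ = 82.03°  ·
  (0,6): δ = 98.90°  ·
  (0,7): δ = 132.05°  ·
  (1,2): δ = 121.60°  ·
  (1,3): δ = 59.81°  ·
  (1,4): δ = 1.99°  ✓
  (1,5): δ = 31.18°  ·
  (1,6): δ = 48.06°  ·
  (1,7): δ = 81.20°  ·
  (2,3): δ = 118.21°  ·
  (2,4): δ = 56.40°  ·
  (2,5): δ = 27.21°  ·
  (2,6): δ = 10.34°  ✓
  (2,7): δ = 22.81°  ·
  (3,4): δ = 118.19°  ·
  (3,5): δ = 89.00°  ·
  (3,6): δ = 72.13°  ·
  (3,7): δ = 38.99°  ·
  (4,5): δ = 150.81°  ·
  (4,6): δ = 133.94°  ·
  (4,7): δ = 100.79°  ·
  (5,6): δ = 163.13°  ·
  (5,7): δ = 129.98°  ·
  (6,7): δ = 146.86°  ·
antipodal pairs: 3

count = 3; pairs: (0,3), (1,4), (2,6)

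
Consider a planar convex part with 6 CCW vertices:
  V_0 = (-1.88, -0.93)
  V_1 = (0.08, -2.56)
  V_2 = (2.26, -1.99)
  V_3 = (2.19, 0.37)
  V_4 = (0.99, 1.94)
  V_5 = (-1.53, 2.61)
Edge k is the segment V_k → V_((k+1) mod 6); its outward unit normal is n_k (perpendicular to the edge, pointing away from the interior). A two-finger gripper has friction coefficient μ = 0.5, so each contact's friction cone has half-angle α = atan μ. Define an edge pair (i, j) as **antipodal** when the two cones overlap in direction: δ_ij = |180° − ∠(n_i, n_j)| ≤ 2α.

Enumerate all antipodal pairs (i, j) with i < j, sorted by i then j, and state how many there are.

count = 6; pairs: (0,2), (0,3), (0,4), (1,4), (2,5), (3,5)

α = atan 0.5 = 26.57°;  2α = 53.13°
n_0 = (-0.6394, -0.7689)
n_1 = (+0.2530, -0.9675)
n_2 = (+0.9996, +0.0296)
n_3 = (+0.7945, +0.6073)
n_4 = (+0.2569, +0.9664)
n_5 = (-0.9951, +0.0984)
  (0,1): δ = 125.60°  ·
  (0,2): δ = 48.55°  ✓
  (0,3): δ = 12.86°  ✓
  (0,4): δ = 24.86°  ✓
  (0,5): δ = 124.10°  ·
  (1,2): δ = 102.95°  ·
  (1,3): δ = 67.26°  ·
  (1,4): δ = 29.54°  ✓
  (1,5): δ = 69.70°  ·
  (2,3): δ = 144.31°  ·
  (2,4): δ = 106.59°  ·
  (2,5): δ = 7.35°  ✓
  (3,4): δ = 142.28°  ·
  (3,5): δ = 43.04°  ✓
  (4,5): δ = 80.76°  ·
antipodal pairs: 6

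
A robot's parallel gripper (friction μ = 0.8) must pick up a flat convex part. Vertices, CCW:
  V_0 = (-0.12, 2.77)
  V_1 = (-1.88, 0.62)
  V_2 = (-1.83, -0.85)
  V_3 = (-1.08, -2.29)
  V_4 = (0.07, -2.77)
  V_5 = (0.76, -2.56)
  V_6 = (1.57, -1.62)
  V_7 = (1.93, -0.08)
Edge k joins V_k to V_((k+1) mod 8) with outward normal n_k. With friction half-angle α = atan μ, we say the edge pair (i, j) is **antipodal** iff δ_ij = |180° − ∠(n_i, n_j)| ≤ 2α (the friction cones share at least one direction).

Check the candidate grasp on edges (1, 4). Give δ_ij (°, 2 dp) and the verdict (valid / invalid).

α = atan 0.8 = 38.66°;  2α = 77.32°
edge 1: e_1 = (+0.05, -1.47);  n_1 = (-0.9994, -0.0340)
edge 4: e_4 = (+0.69, +0.21);  n_4 = (+0.2912, -0.9567)
∠(n_1, n_4) = 104.98°
δ = |180° − 104.98°| = 75.02°
75.02° ≤ 2α = 77.32°  →  valid

δ = 75.02°, valid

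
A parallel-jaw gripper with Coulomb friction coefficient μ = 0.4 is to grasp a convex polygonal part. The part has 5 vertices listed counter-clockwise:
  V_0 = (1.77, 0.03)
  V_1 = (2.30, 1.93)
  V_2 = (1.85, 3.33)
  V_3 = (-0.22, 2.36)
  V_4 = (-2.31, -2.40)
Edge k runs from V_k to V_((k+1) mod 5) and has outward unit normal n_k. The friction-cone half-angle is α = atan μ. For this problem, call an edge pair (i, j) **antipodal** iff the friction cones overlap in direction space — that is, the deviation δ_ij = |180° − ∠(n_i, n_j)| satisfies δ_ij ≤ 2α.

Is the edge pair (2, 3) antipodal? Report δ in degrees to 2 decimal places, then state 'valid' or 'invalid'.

α = atan 0.4 = 21.80°;  2α = 43.60°
edge 2: e_2 = (-2.07, -0.97);  n_2 = (-0.4243, +0.9055)
edge 3: e_3 = (-2.09, -4.76);  n_3 = (-0.9156, +0.4020)
∠(n_2, n_3) = 41.19°
δ = |180° − 41.19°| = 138.81°
138.81° > 2α = 43.60°  →  invalid

δ = 138.81°, invalid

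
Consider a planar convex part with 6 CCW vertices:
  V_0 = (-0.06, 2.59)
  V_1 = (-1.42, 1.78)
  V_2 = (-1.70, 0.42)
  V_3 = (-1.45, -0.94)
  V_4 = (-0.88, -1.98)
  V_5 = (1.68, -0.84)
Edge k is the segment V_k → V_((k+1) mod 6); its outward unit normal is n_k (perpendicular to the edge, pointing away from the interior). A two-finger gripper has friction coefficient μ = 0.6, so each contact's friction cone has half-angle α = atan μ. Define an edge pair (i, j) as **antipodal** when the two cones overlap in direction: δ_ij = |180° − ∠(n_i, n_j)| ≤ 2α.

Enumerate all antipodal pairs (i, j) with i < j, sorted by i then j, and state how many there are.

α = atan 0.6 = 30.96°;  2α = 61.93°
n_0 = (-0.5117, +0.8592)
n_1 = (-0.9795, +0.2017)
n_2 = (-0.9835, -0.1808)
n_3 = (-0.8769, -0.4806)
n_4 = (+0.4068, -0.9135)
n_5 = (+0.8918, +0.4524)
  (0,1): δ = 132.41°  ·
  (0,2): δ = 110.36°  ·
  (0,3): δ = 92.05°  ·
  (0,4): δ = 6.77°  ✓
  (0,5): δ = 86.12°  ·
  (1,2): δ = 157.95°  ·
  (1,3): δ = 139.64°  ·
  (1,4): δ = 54.36°  ✓
  (1,5): δ = 38.53°  ✓
  (2,3): δ = 161.69°  ·
  (2,4): δ = 76.41°  ·
  (2,5): δ = 16.48°  ✓
  (3,4): δ = 94.72°  ·
  (3,5): δ = 1.83°  ✓
  (4,5): δ = 87.11°  ·
antipodal pairs: 5

count = 5; pairs: (0,4), (1,4), (1,5), (2,5), (3,5)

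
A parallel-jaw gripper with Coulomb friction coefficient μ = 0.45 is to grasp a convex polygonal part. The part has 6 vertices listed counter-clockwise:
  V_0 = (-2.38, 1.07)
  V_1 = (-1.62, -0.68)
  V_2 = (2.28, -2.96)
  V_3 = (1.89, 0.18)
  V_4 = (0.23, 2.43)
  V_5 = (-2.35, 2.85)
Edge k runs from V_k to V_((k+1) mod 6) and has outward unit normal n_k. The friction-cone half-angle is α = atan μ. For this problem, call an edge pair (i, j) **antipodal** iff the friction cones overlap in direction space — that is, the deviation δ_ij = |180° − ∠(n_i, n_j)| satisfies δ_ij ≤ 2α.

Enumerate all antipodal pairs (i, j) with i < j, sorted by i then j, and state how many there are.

count = 6; pairs: (0,2), (0,3), (1,3), (1,4), (2,5), (3,5)

α = atan 0.45 = 24.23°;  2α = 48.46°
n_0 = (-0.9172, -0.3983)
n_1 = (-0.5047, -0.8633)
n_2 = (+0.9924, +0.1233)
n_3 = (+0.8047, +0.5937)
n_4 = (+0.1607, +0.9870)
n_5 = (-0.9999, +0.0169)
  (0,1): δ = 143.79°  ·
  (0,2): δ = 16.39°  ✓
  (0,3): δ = 12.94°  ✓
  (0,4): δ = 57.28°  ·
  (0,5): δ = 155.56°  ·
  (1,2): δ = 52.61°  ·
  (1,3): δ = 23.27°  ✓
  (1,4): δ = 21.07°  ✓
  (1,5): δ = 119.35°  ·
  (2,3): δ = 150.66°  ·
  (2,4): δ = 106.33°  ·
  (2,5): δ = 8.05°  ✓
  (3,4): δ = 135.67°  ·
  (3,5): δ = 37.38°  ✓
  (4,5): δ = 81.72°  ·
antipodal pairs: 6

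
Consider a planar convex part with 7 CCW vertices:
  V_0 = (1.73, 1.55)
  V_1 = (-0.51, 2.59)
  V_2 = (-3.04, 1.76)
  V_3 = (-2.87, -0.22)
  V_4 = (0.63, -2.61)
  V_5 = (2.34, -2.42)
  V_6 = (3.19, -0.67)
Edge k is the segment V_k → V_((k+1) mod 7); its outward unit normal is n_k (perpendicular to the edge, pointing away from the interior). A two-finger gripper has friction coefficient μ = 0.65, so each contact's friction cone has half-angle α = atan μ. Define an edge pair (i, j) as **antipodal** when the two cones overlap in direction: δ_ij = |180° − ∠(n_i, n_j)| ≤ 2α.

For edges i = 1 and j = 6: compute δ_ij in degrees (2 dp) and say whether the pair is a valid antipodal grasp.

δ = 105.17°, invalid

α = atan 0.65 = 33.02°;  2α = 66.05°
edge 1: e_1 = (-2.53, -0.83);  n_1 = (-0.3117, +0.9502)
edge 6: e_6 = (-1.46, +2.22);  n_6 = (+0.8355, +0.5495)
∠(n_1, n_6) = 74.83°
δ = |180° − 74.83°| = 105.17°
105.17° > 2α = 66.05°  →  invalid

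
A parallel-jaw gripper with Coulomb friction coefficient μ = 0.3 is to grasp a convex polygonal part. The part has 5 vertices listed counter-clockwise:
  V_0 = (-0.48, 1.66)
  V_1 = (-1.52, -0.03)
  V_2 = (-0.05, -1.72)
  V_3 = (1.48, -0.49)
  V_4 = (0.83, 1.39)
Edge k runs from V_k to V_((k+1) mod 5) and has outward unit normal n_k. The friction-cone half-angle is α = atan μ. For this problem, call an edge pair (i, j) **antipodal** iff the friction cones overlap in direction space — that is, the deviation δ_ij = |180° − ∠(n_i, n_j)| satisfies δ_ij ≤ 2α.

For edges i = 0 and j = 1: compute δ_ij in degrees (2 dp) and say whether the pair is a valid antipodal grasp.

δ = 107.38°, invalid

α = atan 0.3 = 16.70°;  2α = 33.40°
edge 0: e_0 = (-1.04, -1.69);  n_0 = (-0.8517, +0.5241)
edge 1: e_1 = (+1.47, -1.69);  n_1 = (-0.7545, -0.6563)
∠(n_0, n_1) = 72.62°
δ = |180° − 72.62°| = 107.38°
107.38° > 2α = 33.40°  →  invalid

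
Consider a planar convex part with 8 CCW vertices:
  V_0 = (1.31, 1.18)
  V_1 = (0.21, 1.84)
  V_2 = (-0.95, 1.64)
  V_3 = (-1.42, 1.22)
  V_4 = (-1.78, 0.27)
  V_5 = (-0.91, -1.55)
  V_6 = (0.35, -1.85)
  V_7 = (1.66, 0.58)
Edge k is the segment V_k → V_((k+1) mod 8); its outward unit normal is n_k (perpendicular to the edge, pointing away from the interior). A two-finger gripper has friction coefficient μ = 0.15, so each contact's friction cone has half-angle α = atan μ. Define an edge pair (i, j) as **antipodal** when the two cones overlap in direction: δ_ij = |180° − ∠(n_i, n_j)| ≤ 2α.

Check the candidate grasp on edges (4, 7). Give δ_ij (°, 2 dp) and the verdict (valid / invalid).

δ = 4.71°, valid

α = atan 0.15 = 8.53°;  2α = 17.06°
edge 4: e_4 = (+0.87, -1.82);  n_4 = (-0.9022, -0.4313)
edge 7: e_7 = (-0.35, +0.60);  n_7 = (+0.8638, +0.5039)
∠(n_4, n_7) = 175.29°
δ = |180° − 175.29°| = 4.71°
4.71° ≤ 2α = 17.06°  →  valid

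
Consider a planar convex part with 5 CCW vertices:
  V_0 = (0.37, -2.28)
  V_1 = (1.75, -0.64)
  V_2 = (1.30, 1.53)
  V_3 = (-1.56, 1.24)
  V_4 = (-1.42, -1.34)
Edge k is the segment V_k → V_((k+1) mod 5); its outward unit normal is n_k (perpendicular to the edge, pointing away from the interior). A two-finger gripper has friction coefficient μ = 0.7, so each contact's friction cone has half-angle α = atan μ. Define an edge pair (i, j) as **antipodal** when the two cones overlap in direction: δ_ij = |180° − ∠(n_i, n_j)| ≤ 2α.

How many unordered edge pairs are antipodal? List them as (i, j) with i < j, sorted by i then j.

α = atan 0.7 = 34.99°;  2α = 69.98°
n_0 = (+0.7652, -0.6438)
n_1 = (+0.9792, +0.2031)
n_2 = (-0.1009, +0.9949)
n_3 = (-0.9985, -0.0542)
n_4 = (-0.4649, -0.8853)
  (0,1): δ = 128.21°  ·
  (0,2): δ = 44.13°  ✓
  (0,3): δ = 43.19°  ✓
  (0,4): δ = 102.37°  ·
  (1,2): δ = 95.93°  ·
  (1,3): δ = 8.61°  ✓
  (1,4): δ = 50.58°  ✓
  (2,3): δ = 92.68°  ·
  (2,4): δ = 33.50°  ✓
  (3,4): δ = 120.81°  ·
antipodal pairs: 5

count = 5; pairs: (0,2), (0,3), (1,3), (1,4), (2,4)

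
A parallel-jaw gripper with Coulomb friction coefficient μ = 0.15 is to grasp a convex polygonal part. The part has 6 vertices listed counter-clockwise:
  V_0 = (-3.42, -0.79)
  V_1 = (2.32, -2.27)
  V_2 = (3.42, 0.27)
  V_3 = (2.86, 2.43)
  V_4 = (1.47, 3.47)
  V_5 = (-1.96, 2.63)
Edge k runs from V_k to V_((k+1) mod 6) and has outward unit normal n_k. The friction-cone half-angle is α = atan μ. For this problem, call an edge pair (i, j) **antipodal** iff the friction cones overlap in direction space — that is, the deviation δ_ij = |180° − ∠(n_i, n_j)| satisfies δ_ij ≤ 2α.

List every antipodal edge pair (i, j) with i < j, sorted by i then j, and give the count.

count = 1; pairs: (1,5)

α = atan 0.15 = 8.53°;  2α = 17.06°
n_0 = (-0.2497, -0.9683)
n_1 = (+0.9176, -0.3974)
n_2 = (+0.9680, +0.2510)
n_3 = (+0.5991, +0.8007)
n_4 = (-0.2379, +0.9713)
n_5 = (-0.9197, +0.3926)
  (0,1): δ = 98.96°  ·
  (0,2): δ = 61.01°  ·
  (0,3): δ = 22.35°  ·
  (0,4): δ = 28.22°  ·
  (0,5): δ = 81.34°  ·
  (1,2): δ = 142.05°  ·
  (1,3): δ = 103.39°  ·
  (1,4): δ = 52.82°  ·
  (1,5): δ = 0.30°  ✓
  (2,3): δ = 141.34°  ·
  (2,4): δ = 90.77°  ·
  (2,5): δ = 37.65°  ·
  (3,4): δ = 129.44°  ·
  (3,5): δ = 76.31°  ·
  (4,5): δ = 126.88°  ·
antipodal pairs: 1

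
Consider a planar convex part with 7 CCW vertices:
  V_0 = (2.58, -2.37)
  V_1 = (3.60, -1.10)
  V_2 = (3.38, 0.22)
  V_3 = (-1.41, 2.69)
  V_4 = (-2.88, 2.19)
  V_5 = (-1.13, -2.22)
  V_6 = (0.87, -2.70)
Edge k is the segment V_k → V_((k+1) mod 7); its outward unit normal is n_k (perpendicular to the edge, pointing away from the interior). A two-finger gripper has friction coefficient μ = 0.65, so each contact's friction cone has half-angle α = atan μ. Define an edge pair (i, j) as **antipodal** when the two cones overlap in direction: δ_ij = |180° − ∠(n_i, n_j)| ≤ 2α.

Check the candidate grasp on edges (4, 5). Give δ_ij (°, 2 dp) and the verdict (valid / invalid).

α = atan 0.65 = 33.02°;  2α = 66.05°
edge 4: e_4 = (+1.75, -4.41);  n_4 = (-0.9295, -0.3688)
edge 5: e_5 = (+2.00, -0.48);  n_5 = (-0.2334, -0.9724)
∠(n_4, n_5) = 54.86°
δ = |180° − 54.86°| = 125.14°
125.14° > 2α = 66.05°  →  invalid

δ = 125.14°, invalid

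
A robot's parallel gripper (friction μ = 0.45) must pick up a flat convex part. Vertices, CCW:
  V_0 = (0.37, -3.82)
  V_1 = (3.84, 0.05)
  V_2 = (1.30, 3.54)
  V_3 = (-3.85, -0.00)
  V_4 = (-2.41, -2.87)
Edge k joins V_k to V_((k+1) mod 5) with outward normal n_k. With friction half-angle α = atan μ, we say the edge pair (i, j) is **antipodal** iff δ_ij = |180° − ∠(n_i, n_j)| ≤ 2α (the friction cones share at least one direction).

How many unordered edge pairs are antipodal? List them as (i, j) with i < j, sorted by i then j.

count = 3; pairs: (0,2), (1,3), (1,4)

α = atan 0.45 = 24.23°;  2α = 48.46°
n_0 = (+0.7445, -0.6676)
n_1 = (+0.8085, +0.5884)
n_2 = (-0.5665, +0.8241)
n_3 = (-0.8938, -0.4485)
n_4 = (-0.3234, -0.9463)
  (0,1): δ = 102.07°  ·
  (0,2): δ = 13.62°  ✓
  (0,3): δ = 68.53°  ·
  (0,4): δ = 113.01°  ·
  (1,2): δ = 91.54°  ·
  (1,3): δ = 9.40°  ✓
  (1,4): δ = 35.09°  ✓
  (2,3): δ = 97.86°  ·
  (2,4): δ = 53.37°  ·
  (3,4): δ = 135.51°  ·
antipodal pairs: 3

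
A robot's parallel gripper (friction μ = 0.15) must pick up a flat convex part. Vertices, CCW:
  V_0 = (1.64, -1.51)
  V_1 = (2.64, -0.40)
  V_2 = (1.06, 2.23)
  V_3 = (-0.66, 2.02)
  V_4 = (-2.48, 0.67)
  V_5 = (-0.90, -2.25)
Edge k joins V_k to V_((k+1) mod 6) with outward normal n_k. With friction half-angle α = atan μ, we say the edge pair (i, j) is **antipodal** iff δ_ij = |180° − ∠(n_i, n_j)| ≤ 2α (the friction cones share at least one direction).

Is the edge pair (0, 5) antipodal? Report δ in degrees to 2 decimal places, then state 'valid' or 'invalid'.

α = atan 0.15 = 8.53°;  2α = 17.06°
edge 0: e_0 = (+1.00, +1.11);  n_0 = (+0.7430, -0.6693)
edge 5: e_5 = (+2.54, +0.74);  n_5 = (+0.2797, -0.9601)
∠(n_0, n_5) = 31.74°
δ = |180° − 31.74°| = 148.26°
148.26° > 2α = 17.06°  →  invalid

δ = 148.26°, invalid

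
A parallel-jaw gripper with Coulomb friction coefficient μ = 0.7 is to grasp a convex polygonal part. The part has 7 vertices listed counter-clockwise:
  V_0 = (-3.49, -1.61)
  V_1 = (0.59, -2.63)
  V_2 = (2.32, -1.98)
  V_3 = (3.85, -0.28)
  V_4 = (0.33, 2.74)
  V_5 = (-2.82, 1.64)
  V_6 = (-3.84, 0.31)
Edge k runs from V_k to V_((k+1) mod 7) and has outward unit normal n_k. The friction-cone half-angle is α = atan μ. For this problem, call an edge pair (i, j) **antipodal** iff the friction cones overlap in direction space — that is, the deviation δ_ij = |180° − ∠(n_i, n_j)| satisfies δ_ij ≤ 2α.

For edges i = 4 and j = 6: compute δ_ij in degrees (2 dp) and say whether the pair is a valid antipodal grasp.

α = atan 0.7 = 34.99°;  2α = 69.98°
edge 4: e_4 = (-3.15, -1.10);  n_4 = (-0.3297, +0.9441)
edge 6: e_6 = (+0.35, -1.92);  n_6 = (-0.9838, -0.1793)
∠(n_4, n_6) = 81.08°
δ = |180° − 81.08°| = 98.92°
98.92° > 2α = 69.98°  →  invalid

δ = 98.92°, invalid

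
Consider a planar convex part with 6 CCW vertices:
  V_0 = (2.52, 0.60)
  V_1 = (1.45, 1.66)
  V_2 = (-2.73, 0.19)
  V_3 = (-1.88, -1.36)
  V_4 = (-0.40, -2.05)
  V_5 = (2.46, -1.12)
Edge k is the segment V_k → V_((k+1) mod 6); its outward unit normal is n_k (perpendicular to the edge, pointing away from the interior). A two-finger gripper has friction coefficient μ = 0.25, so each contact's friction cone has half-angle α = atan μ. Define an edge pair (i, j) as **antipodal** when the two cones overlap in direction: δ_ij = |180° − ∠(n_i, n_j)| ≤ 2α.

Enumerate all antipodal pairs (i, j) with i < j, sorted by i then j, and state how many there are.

count = 3; pairs: (0,2), (0,3), (1,4)

α = atan 0.25 = 14.04°;  2α = 28.07°
n_0 = (+0.7038, +0.7104)
n_1 = (-0.3318, +0.9434)
n_2 = (-0.8768, -0.4808)
n_3 = (-0.4226, -0.9063)
n_4 = (+0.3092, -0.9510)
n_5 = (+0.9994, -0.0349)
  (0,1): δ = 115.89°  ·
  (0,2): δ = 16.53°  ✓
  (0,3): δ = 19.74°  ✓
  (0,4): δ = 62.74°  ·
  (0,5): δ = 132.73°  ·
  (1,2): δ = 80.64°  ·
  (1,3): δ = 44.37°  ·
  (1,4): δ = 1.36°  ✓
  (1,5): δ = 68.63°  ·
  (2,3): δ = 143.74°  ·
  (2,4): δ = 100.73°  ·
  (2,5): δ = 30.74°  ·
  (3,4): δ = 136.99°  ·
  (3,5): δ = 67.00°  ·
  (4,5): δ = 110.01°  ·
antipodal pairs: 3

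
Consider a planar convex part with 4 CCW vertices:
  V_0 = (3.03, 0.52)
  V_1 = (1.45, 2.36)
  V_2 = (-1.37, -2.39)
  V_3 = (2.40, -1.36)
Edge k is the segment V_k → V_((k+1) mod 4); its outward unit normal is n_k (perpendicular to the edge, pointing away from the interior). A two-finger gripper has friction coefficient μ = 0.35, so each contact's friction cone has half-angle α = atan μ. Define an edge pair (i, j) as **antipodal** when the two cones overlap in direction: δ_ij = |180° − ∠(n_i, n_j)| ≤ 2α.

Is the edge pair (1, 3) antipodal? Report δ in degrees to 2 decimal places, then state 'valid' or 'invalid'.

α = atan 0.35 = 19.29°;  2α = 38.58°
edge 1: e_1 = (-2.82, -4.75);  n_1 = (-0.8599, +0.5105)
edge 3: e_3 = (+0.63, +1.88);  n_3 = (+0.9482, -0.3177)
∠(n_1, n_3) = 167.83°
δ = |180° − 167.83°| = 12.17°
12.17° ≤ 2α = 38.58°  →  valid

δ = 12.17°, valid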